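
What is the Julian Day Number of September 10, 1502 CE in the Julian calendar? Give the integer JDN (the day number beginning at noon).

2269916

Equivalently 20 September 1502 (proleptic Gregorian).
JDN 2451545 is 1 January 2000 CE (Gregorian); the target day is −181629 days from there, so JDN = 2269916.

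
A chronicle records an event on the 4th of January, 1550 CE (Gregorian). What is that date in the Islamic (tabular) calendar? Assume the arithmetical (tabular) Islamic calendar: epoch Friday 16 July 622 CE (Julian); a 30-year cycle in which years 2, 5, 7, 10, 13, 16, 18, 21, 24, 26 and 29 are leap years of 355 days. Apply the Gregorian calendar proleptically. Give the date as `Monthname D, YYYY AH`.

Dhu al-Hijjah 5, 956 AH

Julian Day Number of the source date = 2287189.
Converting JDN 2287189 to the tabular Islamic calendar gives 5 Dhu al-Hijjah 956 AH.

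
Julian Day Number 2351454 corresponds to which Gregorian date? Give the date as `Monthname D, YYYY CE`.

Counting from JDN 2299161 = 15 Oct 1582 gives an offset of 52293 days.

December 17, 1725 CE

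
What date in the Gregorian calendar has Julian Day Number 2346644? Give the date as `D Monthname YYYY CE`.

16 October 1712 CE

Counting from JDN 2299161 = 15 Oct 1582 gives an offset of 47483 days.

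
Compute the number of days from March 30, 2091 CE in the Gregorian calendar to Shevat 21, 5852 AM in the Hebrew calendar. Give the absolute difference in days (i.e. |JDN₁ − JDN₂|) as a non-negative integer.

JDN of the first date = 2484871.
JDN of the second date = 2485177.
|2485177 − 2484871| = 306.

306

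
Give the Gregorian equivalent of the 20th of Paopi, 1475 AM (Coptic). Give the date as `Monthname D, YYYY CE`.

Julian Day Number of the source date = 2363457.
Converting JDN 2363457 to the Gregorian calendar gives 28 October 1758 CE.

October 28, 1758 CE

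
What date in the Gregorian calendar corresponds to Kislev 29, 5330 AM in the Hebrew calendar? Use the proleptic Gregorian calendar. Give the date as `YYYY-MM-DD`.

Both dates share Julian Day Number 2294477; in the Gregorian calendar that is 18 December 1569 CE.

1569-12-18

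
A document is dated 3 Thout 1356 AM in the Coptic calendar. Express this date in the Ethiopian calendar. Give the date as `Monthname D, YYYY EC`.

Both dates share Julian Day Number 2319946; in the Ethiopian calendar that is 3 Meskerem 1632 EC.

Meskerem 3, 1632 EC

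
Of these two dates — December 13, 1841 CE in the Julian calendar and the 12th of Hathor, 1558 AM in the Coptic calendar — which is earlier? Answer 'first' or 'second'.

Converting both to JDN: 2393830 vs 2393795; the smaller is the second.

second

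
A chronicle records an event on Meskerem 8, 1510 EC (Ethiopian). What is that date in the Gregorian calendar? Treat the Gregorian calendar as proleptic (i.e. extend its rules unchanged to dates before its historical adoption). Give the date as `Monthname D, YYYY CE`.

Both dates share Julian Day Number 2275390; in the Gregorian calendar that is 15 September 1517 CE.

September 15, 1517 CE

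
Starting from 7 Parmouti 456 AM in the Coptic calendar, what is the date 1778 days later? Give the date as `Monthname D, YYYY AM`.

The starting date is JDN 1991435; 1991435 + 1778 = 1993213.
JDN 1993213 corresponds to Meshir 19, 461 AM.

Meshir 19, 461 AM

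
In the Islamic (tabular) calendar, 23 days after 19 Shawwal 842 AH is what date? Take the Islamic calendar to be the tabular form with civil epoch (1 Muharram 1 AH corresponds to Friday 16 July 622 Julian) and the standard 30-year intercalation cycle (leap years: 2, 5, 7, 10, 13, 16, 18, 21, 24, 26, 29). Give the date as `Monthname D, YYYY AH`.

Dhu al-Qa'dah 13, 842 AH

Counting 23 days forward from JDN 2246746 reaches JDN 2246769, which is Dhu al-Qa'dah 13, 842 AH.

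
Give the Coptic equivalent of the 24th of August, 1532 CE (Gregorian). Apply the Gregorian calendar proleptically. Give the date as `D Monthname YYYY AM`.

Both dates share Julian Day Number 2280847; in the Coptic calendar that is 21 Mesori 1248 AM.

21 Mesori 1248 AM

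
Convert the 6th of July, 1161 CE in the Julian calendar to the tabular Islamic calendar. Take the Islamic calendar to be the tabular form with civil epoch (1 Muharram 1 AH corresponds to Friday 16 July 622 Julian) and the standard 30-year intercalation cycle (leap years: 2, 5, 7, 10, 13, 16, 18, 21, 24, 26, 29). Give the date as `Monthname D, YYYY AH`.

The source date corresponds to 13 July 1161 in the proleptic Gregorian calendar (JDN 2145300).
That day falls on 11 Rajab 556 AH in the tabular Islamic calendar.

Rajab 11, 556 AH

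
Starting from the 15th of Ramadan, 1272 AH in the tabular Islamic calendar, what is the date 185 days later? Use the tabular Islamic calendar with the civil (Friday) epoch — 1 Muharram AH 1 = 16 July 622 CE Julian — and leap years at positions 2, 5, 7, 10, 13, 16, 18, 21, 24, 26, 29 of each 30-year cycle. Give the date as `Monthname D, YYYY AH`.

Counting 185 days forward from JDN 2399090 reaches JDN 2399275, which is Rabi' al-Awwal 23, 1273 AH.

Rabi' al-Awwal 23, 1273 AH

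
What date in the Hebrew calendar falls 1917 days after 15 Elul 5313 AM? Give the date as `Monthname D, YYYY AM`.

The starting date is JDN 2288528; 2288528 + 1917 = 2290445.
JDN 2290445 corresponds to Kislev 14, 5319 AM.

Kislev 14, 5319 AM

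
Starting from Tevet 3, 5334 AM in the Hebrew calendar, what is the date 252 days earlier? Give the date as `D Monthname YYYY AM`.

16 Nisan 5333 AM

The starting date is JDN 2295927; 2295927 − 252 = 2295675.
JDN 2295675 corresponds to 16 Nisan 5333 AM.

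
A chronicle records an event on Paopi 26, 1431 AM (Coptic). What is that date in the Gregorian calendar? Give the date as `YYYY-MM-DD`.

1714-11-03

Both dates share Julian Day Number 2347392; in the Gregorian calendar that is 3 November 1714 CE.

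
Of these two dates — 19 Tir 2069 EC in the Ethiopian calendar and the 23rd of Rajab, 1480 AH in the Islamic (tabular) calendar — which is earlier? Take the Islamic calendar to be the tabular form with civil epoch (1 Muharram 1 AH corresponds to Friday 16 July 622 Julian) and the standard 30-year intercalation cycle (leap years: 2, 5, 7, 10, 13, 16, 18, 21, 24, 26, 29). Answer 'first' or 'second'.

second

The two dates have Julian Day Numbers 2479696 and 2472747 respectively.
Since 2472747 < 2479696, the second date comes first.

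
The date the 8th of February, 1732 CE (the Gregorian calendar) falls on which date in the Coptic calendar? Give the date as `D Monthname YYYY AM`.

2 Meshir 1448 AM

Julian Day Number of the source date = 2353698.
Converting JDN 2353698 to the Coptic calendar gives 2 Meshir 1448 AM.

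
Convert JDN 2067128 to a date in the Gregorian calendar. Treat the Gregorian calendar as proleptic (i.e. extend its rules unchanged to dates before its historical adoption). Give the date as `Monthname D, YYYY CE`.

Counting from JDN 2299161 = 15 Oct 1582 gives an offset of -232033 days.

July 3, 947 CE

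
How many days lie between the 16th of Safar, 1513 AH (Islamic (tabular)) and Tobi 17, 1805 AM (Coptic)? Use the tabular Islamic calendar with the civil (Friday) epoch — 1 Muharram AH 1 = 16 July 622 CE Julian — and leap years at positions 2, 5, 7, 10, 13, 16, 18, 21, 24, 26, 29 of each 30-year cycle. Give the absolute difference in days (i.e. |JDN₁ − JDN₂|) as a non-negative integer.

First date → JDN 2484287; second date → JDN 2484077.
The interval is |2484287 − 2484077| = 210 days.

210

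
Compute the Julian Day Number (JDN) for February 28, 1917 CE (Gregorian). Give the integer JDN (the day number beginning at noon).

2421288

JDN 2400001 is 17 November 1858 CE (Gregorian), MJD 0; the target day is +21287 days from there, so JDN = 2421288.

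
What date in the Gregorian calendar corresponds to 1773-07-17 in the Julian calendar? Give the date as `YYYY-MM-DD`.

1773-07-28

For dates in this range the Gregorian date is 11 days ahead of the Julian.
17 July 1773 Julian + 11 days → 28 July 1773 Gregorian.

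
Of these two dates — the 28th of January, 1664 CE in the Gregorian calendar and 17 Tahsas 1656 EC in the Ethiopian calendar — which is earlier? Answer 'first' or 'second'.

second

Converting both to JDN: 2328851 vs 2328816; the smaller is the second.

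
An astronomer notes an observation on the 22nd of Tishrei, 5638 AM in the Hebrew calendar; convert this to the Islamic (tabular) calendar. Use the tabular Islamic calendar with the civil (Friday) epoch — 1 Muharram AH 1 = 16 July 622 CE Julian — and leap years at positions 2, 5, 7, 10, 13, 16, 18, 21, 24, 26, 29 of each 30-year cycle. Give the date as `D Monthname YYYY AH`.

Julian Day Number of the source date = 2406892.
Converting JDN 2406892 to the tabular Islamic calendar gives 21 Ramadan 1294 AH.

21 Ramadan 1294 AH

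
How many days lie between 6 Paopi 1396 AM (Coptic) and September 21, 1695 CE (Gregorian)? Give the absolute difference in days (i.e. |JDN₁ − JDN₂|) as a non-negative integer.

First date → JDN 2334589; second date → JDN 2340410.
The interval is |2334589 − 2340410| = 5821 days.

5821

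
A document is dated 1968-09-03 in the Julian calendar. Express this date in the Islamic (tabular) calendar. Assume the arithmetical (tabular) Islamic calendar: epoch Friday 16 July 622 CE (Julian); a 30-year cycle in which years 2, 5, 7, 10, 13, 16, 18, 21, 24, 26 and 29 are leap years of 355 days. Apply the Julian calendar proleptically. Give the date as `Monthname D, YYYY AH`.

Julian Day Number of the source date = 2440116.
Converting JDN 2440116 to the tabular Islamic calendar gives 22 Jumada al-Thani 1388 AH.

Jumada al-Thani 22, 1388 AH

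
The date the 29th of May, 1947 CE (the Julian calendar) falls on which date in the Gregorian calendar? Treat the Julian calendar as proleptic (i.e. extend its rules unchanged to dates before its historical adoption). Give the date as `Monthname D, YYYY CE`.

June 11, 1947 CE

For dates in this range the Gregorian date is 13 days ahead of the Julian.
29 May 1947 Julian + 13 days → 11 June 1947 Gregorian.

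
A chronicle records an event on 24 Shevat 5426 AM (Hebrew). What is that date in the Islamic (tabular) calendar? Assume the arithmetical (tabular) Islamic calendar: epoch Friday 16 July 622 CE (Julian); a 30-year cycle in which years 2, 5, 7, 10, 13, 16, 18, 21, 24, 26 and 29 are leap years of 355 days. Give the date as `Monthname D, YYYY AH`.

The source date corresponds to 30 January 1666 in the Gregorian calendar (JDN 2329584).
That day falls on 24 Rajab 1076 AH in the tabular Islamic calendar.

Rajab 24, 1076 AH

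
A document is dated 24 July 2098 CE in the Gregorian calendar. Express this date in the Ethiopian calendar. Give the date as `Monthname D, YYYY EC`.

Hamle 17, 2090 EC

Julian Day Number of the source date = 2487544.
Converting JDN 2487544 to the Ethiopian calendar gives 17 Hamle 2090 EC.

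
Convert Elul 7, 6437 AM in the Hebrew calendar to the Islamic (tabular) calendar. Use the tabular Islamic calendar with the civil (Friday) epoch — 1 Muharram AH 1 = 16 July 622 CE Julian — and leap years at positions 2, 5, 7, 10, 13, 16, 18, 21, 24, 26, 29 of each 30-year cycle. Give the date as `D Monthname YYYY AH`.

Both dates share Julian Day Number 2699054; in the tabular Islamic calendar that is 7 Rabi' al-Awwal 2119 AH.

7 Rabi' al-Awwal 2119 AH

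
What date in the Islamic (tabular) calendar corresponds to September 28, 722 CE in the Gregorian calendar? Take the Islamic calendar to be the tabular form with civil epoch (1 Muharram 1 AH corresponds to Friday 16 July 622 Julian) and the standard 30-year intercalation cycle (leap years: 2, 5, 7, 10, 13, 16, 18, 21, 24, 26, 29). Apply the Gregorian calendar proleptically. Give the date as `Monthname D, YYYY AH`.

Rabi' al-Thani 7, 104 AH

Both dates share Julian Day Number 1985035; in the tabular Islamic calendar that is 7 Rabi' al-Thani 104 AH.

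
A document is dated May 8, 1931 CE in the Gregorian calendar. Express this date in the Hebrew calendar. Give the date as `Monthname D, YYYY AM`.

Iyar 21, 5691 AM

Both dates share Julian Day Number 2426470; in the Hebrew calendar that is 21 Iyar 5691 AM.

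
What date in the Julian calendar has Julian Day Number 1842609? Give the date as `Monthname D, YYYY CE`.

October 15, 332 CE

The proleptic Gregorian equivalent of JDN 1842609 is 16 October 332.
In the Julian calendar that day is October 15, 332 CE.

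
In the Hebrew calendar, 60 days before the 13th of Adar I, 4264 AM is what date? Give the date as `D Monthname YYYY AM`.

JDN of the 13th of Adar I, 4264 AM = 1905188.
1905188 − 60 = 1905128.
JDN 1905128 in the Hebrew calendar is 12 Tevet 4264 AM.

12 Tevet 4264 AM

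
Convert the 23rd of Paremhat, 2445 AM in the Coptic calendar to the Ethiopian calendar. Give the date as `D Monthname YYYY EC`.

The source date corresponds to 7 April 2729 in the Gregorian calendar (JDN 2717903).
That day falls on 23 Megabit 2721 EC in the Ethiopian calendar.

23 Megabit 2721 EC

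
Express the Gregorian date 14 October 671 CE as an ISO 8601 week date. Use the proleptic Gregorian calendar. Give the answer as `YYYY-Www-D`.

The weekday is Saturday (ISO weekday 6).
That Saturday belongs to ISO week 41 of ISO year 671.

0671-W41-6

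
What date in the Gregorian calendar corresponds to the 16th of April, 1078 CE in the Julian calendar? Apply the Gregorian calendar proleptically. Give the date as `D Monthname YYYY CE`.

22 April 1078 CE

For dates in this range the Gregorian date is 6 days ahead of the Julian.
16 April 1078 Julian + 6 days → 22 April 1078 Gregorian.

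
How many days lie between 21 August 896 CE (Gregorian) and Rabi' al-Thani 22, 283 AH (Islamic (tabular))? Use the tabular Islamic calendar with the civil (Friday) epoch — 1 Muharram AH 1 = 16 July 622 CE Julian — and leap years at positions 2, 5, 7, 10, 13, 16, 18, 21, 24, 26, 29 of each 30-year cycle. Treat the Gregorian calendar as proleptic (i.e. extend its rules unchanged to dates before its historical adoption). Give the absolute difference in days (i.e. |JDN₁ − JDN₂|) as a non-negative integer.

First date → JDN 2048551; second date → JDN 2048481.
The interval is |2048551 − 2048481| = 70 days.

70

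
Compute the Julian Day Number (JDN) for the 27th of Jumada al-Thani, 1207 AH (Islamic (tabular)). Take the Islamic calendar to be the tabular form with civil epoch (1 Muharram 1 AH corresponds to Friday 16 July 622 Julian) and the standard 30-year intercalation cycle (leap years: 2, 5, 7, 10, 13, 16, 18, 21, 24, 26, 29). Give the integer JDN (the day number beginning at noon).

Equivalently 9 February 1793 (Gregorian).
JDN 2299161 is 15 October 1582 CE (Gregorian); the target day is +76819 days from there, so JDN = 2375980.

2375980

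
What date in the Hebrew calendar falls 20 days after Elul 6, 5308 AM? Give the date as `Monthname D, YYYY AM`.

Elul 26, 5308 AM

Counting 20 days forward from JDN 2286687 reaches JDN 2286707, which is Elul 26, 5308 AM.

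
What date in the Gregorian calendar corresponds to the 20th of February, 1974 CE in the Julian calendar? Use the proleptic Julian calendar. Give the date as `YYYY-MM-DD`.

For dates in this range the Gregorian date is 13 days ahead of the Julian.
20 February 1974 Julian + 13 days → 5 March 1974 Gregorian.

1974-03-05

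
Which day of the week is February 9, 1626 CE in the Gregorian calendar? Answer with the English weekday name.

Monday

2314984 ≡ 0 (mod 7); counting from Monday = 0 gives Monday.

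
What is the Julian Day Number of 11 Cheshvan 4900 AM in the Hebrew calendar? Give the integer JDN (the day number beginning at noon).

Equivalently 14 October 1139 (proleptic Gregorian).
JDN 2299161 is 15 October 1582 CE (Gregorian); the target day is −161804 days from there, so JDN = 2137357.

2137357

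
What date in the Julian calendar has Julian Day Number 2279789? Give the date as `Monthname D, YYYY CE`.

The proleptic Gregorian equivalent of JDN 2279789 is 1 October 1529.
In the Julian calendar that day is September 21, 1529 CE.

September 21, 1529 CE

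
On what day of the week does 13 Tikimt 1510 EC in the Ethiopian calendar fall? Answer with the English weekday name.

Saturday

Equivalently 20 October 1517 Gregorian, JDN 2275425.
JDN 2275425 mod 7 = 5, and JDN 0 was a Monday, so this is a Saturday.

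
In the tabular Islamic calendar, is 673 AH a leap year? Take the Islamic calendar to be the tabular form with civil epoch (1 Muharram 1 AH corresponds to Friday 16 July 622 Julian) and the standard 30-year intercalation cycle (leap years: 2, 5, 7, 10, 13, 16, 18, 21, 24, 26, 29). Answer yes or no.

Year 673 AH is year 13 of its 30-year cycle; leap positions are 2, 5, 7, 10, 13, 16, 18, 21, 24, 26, 29, so it is a leap year (355 days).

yes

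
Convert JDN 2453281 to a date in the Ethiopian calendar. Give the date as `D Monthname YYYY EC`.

22 Meskerem 1997 EC

The Gregorian equivalent of JDN 2453281 is 2 October 2004.
In the Ethiopian calendar that day is 22 Meskerem 1997 EC.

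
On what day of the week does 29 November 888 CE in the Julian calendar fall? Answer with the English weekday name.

This is JDN 2045733 (3 December 888 Gregorian).
JDN 2045733 mod 7 = 4, and JDN 0 was a Monday, so this is a Friday.

Friday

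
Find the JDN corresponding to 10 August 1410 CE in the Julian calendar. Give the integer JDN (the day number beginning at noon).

Equivalently 19 August 1410 (proleptic Gregorian).
JDN 2400001 is 17 November 1858 CE (Gregorian), MJD 0; the target day is −163719 days from there, so JDN = 2236282.

2236282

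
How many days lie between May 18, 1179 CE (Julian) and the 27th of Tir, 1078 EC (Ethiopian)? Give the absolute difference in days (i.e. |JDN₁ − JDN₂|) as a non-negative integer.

34084

JDN of the first date = 2151825.
JDN of the second date = 2117741.
|2117741 − 2151825| = 34084.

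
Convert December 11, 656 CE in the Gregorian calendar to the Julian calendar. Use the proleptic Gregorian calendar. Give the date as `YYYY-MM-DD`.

At this point the Julian calendar is 3 days behind the Gregorian.
11 December 656 Gregorian − 3 days → 8 December 656 Julian.

0656-12-08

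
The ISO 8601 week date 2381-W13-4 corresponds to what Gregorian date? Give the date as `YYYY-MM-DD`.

ISO week 1 of 2381 is the week containing the first Thursday of 2381.
Week 13, day 4 (Thursday) lands on 2381-03-26.

2381-03-26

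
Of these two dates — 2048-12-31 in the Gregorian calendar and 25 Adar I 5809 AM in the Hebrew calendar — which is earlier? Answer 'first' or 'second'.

First date → JDN 2469442; second date → JDN 2469500.
JDN 2469442 < JDN 2469500, so the first date is earlier.

first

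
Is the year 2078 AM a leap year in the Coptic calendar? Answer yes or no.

2078 mod 4 = 2; in the Coptic calendar a year is leap when year mod 4 = 3, so it is a common year.

no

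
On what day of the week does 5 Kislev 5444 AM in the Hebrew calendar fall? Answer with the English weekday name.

In the Gregorian calendar this is 23 November 1683 (JDN 2336090).
JDN 2336090 mod 7 = 1, and JDN 0 was a Monday, so this is a Tuesday.

Tuesday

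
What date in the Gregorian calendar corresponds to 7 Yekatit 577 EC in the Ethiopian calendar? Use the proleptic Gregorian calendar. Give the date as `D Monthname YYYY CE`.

3 February 585 CE

Julian Day Number of the source date = 1934761.
Converting JDN 1934761 to the Gregorian calendar gives 3 February 585 CE.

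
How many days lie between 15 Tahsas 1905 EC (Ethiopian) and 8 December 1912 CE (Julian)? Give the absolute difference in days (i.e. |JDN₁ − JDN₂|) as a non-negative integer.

3

First date → JDN 2419761; second date → JDN 2419758.
The interval is |2419761 − 2419758| = 3 days.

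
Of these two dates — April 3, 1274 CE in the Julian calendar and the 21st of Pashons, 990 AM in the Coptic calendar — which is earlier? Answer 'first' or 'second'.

first

Converting both to JDN: 2186479 vs 2186522; the smaller is the first.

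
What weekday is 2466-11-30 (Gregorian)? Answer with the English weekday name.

Tuesday

JDN 2622082 mod 7 = 1, and JDN 0 was a Monday, so this is a Tuesday.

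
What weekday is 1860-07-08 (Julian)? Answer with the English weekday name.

Friday

In the Gregorian calendar this is 20 July 1860 (JDN 2400612).
2400612 ≡ 4 (mod 7); counting from Monday = 0 gives Friday.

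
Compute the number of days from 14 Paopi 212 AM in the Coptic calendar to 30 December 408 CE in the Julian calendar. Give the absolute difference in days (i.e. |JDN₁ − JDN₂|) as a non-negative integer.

31697

JDN of the first date = 1902141.
JDN of the second date = 1870444.
|1870444 − 1902141| = 31697.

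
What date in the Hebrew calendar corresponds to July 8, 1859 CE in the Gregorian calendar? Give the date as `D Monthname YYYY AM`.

6 Tammuz 5619 AM

Julian Day Number of the source date = 2400234.
Converting JDN 2400234 to the Hebrew calendar gives 6 Tammuz 5619 AM.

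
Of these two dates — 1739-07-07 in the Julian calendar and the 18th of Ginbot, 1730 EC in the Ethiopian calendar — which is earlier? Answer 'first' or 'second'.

First date → JDN 2356415; second date → JDN 2355995.
JDN 2355995 < JDN 2356415, so the second date is earlier.

second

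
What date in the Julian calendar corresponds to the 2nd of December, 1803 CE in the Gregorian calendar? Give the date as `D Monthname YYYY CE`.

20 November 1803 CE

For dates in this range the Gregorian date is 12 days ahead of the Julian.
2 December 1803 Gregorian − 12 days → 20 November 1803 Julian.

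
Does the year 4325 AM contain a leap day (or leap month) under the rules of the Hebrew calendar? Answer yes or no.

no

Hebrew year 4325 is year 12 of its 19-year Metonic cycle; leap years are at positions 3, 6, 8, 11, 14, 17, 19, so it is a common year (12 months).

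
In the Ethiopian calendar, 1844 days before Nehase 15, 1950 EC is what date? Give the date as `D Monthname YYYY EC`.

27 Hamle 1945 EC

Counting 1844 days back from JDN 2436437 reaches JDN 2434593, which is 27 Hamle 1945 EC.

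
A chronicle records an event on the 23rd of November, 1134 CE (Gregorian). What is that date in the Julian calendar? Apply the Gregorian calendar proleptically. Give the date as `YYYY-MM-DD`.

1134-11-16

At this point the Julian calendar is 7 days behind the Gregorian.
23 November 1134 Gregorian − 7 days → 16 November 1134 Julian.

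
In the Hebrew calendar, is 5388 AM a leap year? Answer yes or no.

yes

Hebrew year 5388 is year 11 of its 19-year Metonic cycle; leap years are at positions 3, 6, 8, 11, 14, 17, 19, so it is a leap year (13 months).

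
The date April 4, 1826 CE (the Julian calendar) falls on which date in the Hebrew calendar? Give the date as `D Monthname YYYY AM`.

9 Nisan 5586 AM

Julian Day Number of the source date = 2388098.
Converting JDN 2388098 to the Hebrew calendar gives 9 Nisan 5586 AM.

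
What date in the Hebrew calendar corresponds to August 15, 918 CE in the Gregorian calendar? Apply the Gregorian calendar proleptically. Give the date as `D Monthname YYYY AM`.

Both dates share Julian Day Number 2056579; in the Hebrew calendar that is 29 Av 4678 AM.

29 Av 4678 AM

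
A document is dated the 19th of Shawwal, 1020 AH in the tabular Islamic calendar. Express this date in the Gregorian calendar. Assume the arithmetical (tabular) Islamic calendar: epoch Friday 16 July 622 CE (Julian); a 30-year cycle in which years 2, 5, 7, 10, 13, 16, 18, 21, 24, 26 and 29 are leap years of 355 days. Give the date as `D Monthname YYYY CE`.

25 December 1611 CE

Both dates share Julian Day Number 2309824; in the Gregorian calendar that is 25 December 1611 CE.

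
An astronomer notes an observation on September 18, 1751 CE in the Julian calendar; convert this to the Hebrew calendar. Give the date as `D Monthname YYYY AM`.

10 Tishrei 5512 AM

The source date corresponds to 29 September 1751 in the Gregorian calendar (JDN 2360871).
That day falls on 10 Tishrei 5512 AM in the Hebrew calendar.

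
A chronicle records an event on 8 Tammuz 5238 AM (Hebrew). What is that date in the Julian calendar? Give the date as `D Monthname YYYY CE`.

Both dates share Julian Day Number 2261057; in the Julian calendar that is 9 June 1478 CE.

9 June 1478 CE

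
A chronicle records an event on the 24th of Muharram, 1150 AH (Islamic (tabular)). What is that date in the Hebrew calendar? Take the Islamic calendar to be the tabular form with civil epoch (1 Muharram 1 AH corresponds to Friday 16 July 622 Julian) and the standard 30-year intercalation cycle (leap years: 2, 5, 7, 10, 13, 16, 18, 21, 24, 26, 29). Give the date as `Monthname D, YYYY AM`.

Julian Day Number of the source date = 2355630.
Converting JDN 2355630 to the Hebrew calendar gives 23 Iyar 5497 AM.

Iyar 23, 5497 AM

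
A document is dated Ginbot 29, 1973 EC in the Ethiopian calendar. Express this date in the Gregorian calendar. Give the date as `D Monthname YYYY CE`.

6 June 1981 CE

Julian Day Number of the source date = 2444762.
Converting JDN 2444762 to the Gregorian calendar gives 6 June 1981 CE.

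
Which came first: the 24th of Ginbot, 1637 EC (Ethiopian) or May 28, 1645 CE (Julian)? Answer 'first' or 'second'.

Converting both to JDN: 2322033 vs 2322042; the smaller is the first.

first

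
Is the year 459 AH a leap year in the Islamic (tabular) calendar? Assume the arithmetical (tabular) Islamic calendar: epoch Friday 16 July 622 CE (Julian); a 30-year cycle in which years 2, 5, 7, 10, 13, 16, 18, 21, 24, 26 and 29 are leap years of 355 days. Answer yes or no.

no

Year 459 AH is year 9 of its 30-year cycle; leap positions are 2, 5, 7, 10, 13, 16, 18, 21, 24, 26, 29, so it is a common year (354 days).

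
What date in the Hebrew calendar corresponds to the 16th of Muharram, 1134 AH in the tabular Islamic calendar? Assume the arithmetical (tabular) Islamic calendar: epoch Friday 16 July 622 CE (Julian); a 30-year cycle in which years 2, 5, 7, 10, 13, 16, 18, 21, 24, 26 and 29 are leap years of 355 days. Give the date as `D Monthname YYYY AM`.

The source date corresponds to 6 November 1721 in the Gregorian calendar (JDN 2349952).
That day falls on 16 Cheshvan 5482 AM in the Hebrew calendar.

16 Cheshvan 5482 AM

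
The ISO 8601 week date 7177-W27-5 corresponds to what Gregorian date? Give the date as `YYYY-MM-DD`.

ISO week 1 of 7177 is the week containing the first Thursday of 7177.
Week 27, day 5 (Friday) lands on 7177-07-08.

7177-07-08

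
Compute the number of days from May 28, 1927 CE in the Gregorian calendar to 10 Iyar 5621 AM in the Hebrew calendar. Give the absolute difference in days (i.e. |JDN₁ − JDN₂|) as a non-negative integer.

24143

JDN of the first date = 2425029.
JDN of the second date = 2400886.
|2400886 − 2425029| = 24143.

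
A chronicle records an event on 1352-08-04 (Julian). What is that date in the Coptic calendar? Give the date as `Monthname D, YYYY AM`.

Mesori 11, 1068 AM

Both dates share Julian Day Number 2215092; in the Coptic calendar that is 11 Mesori 1068 AM.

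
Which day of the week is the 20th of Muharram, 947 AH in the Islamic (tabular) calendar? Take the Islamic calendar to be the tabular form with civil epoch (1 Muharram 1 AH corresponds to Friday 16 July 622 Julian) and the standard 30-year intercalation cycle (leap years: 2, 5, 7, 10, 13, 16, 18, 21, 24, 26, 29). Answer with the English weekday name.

Equivalently 6 June 1540 Gregorian, JDN 2283690.
2283690 ≡ 3 (mod 7); counting from Monday = 0 gives Thursday.

Thursday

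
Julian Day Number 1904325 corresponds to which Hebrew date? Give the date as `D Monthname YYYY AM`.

6 Cheshvan 4262 AM

The proleptic Gregorian equivalent of JDN 1904325 is 6 October 501.
In the Hebrew calendar that day is 6 Cheshvan 4262 AM.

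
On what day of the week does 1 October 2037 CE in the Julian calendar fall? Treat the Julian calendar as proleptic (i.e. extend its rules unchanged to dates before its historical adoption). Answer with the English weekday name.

Equivalently 14 October 2037 Gregorian, JDN 2465346.
JDN 2465346 mod 7 = 2, and JDN 0 was a Monday, so this is a Wednesday.

Wednesday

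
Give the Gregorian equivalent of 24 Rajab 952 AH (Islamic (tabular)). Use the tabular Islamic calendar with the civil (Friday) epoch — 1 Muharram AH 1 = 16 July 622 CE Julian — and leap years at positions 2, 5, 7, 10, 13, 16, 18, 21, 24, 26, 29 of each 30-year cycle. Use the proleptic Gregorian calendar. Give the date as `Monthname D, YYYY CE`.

Both dates share Julian Day Number 2285643; in the Gregorian calendar that is 11 October 1545 CE.

October 11, 1545 CE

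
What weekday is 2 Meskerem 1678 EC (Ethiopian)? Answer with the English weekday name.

This is JDN 2336746 (9 September 1685 Gregorian).
JDN 2336746 mod 7 = 6, and JDN 0 was a Monday, so this is a Sunday.

Sunday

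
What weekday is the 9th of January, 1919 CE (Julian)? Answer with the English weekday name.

In the Gregorian calendar this is 22 January 1919 (JDN 2421981).
2421981 ≡ 2 (mod 7); counting from Monday = 0 gives Wednesday.

Wednesday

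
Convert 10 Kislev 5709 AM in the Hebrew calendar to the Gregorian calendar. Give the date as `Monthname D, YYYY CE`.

Both dates share Julian Day Number 2432898; in the Gregorian calendar that is 12 December 1948 CE.

December 12, 1948 CE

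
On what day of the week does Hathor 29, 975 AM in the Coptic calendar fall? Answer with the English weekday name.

Equivalently 2 December 1258 Gregorian, JDN 2180871.
2180871 ≡ 0 (mod 7); counting from Monday = 0 gives Monday.

Monday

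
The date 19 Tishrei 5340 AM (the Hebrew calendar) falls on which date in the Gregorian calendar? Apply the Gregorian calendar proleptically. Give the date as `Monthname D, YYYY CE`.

October 19, 1579 CE

Both dates share Julian Day Number 2298069; in the Gregorian calendar that is 19 October 1579 CE.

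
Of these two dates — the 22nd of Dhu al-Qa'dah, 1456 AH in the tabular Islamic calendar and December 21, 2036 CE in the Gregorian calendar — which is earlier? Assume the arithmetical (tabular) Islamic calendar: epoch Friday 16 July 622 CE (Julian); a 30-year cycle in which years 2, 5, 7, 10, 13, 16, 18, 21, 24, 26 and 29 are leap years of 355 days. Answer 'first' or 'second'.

First date → JDN 2464359; second date → JDN 2465049.
JDN 2464359 < JDN 2465049, so the first date is earlier.

first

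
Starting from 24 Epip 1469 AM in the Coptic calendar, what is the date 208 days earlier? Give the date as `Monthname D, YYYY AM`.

Koiak 26, 1469 AM

The starting date is JDN 2361540; 2361540 − 208 = 2361332.
JDN 2361332 corresponds to Koiak 26, 1469 AM.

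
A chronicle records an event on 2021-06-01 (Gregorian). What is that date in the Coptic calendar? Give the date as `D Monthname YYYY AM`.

24 Pashons 1737 AM

Julian Day Number of the source date = 2459367.
Converting JDN 2459367 to the Coptic calendar gives 24 Pashons 1737 AM.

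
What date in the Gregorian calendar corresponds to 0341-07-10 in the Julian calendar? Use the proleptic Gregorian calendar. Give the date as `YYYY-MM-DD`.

0341-07-11

At this point the Julian calendar is 1 day behind the Gregorian.
10 July 341 Julian + 1 day → 11 July 341 Gregorian.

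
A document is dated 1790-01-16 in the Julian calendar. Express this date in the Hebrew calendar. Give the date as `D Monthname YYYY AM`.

Julian Day Number of the source date = 2374871.
Converting JDN 2374871 to the Hebrew calendar gives 12 Shevat 5550 AM.

12 Shevat 5550 AM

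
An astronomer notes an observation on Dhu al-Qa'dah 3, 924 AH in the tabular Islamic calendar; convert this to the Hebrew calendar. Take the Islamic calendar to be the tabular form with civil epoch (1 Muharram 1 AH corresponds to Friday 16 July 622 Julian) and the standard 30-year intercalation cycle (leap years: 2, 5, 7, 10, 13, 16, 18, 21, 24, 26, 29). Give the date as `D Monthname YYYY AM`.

2 Kislev 5279 AM

The source date corresponds to 16 November 1518 in the proleptic Gregorian calendar (JDN 2275817).
That day falls on 2 Kislev 5279 AM in the Hebrew calendar.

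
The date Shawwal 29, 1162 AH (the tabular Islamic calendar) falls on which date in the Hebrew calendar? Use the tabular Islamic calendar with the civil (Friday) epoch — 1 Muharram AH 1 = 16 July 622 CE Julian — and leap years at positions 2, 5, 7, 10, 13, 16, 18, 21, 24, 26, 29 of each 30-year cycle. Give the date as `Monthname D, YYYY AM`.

The source date corresponds to 12 October 1749 in the Gregorian calendar (JDN 2360154).
That day falls on 30 Tishrei 5510 AM in the Hebrew calendar.

Tishrei 30, 5510 AM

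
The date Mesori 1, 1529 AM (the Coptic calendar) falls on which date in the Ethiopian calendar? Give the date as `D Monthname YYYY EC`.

The source date corresponds to 6 August 1813 in the Gregorian calendar (JDN 2383462).
That day falls on 1 Nehase 1805 EC in the Ethiopian calendar.

1 Nehase 1805 EC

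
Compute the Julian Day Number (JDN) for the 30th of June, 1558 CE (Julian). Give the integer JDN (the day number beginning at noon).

2290298

Equivalently 10 July 1558 (proleptic Gregorian).
JDN 2400001 is 17 November 1858 CE (Gregorian), MJD 0; the target day is −109703 days from there, so JDN = 2290298.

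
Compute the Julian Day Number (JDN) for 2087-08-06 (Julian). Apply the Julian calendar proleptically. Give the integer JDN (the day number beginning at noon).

2483552

In the Gregorian calendar the same day is 19 August 2087.
JDN 2451545 is 1 January 2000 CE (Gregorian); the target day is +32007 days from there, so JDN = 2483552.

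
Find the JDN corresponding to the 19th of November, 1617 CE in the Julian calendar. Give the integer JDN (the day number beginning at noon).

2311990

Equivalently 29 November 1617 (Gregorian).
JDN 2400001 is 17 November 1858 CE (Gregorian), MJD 0; the target day is −88011 days from there, so JDN = 2311990.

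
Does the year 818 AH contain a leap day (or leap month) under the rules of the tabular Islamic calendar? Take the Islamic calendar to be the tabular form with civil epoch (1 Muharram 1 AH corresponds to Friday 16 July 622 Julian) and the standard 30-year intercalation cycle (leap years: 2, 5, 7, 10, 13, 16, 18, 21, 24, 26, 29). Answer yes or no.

no

Year 818 AH is year 8 of its 30-year cycle; leap positions are 2, 5, 7, 10, 13, 16, 18, 21, 24, 26, 29, so it is a common year (354 days).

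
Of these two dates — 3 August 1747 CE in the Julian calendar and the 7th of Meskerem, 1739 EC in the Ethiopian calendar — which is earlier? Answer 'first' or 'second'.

second

First date → JDN 2359364; second date → JDN 2359031.
JDN 2359031 < JDN 2359364, so the second date is earlier.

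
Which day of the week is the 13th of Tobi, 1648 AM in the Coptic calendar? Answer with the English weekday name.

In the Gregorian calendar this is 22 January 1932 (JDN 2426729).
JDN 2426729 mod 7 = 4, and JDN 0 was a Monday, so this is a Friday.

Friday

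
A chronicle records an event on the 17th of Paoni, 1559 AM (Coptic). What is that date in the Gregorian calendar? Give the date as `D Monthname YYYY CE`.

Julian Day Number of the source date = 2394375.
Converting JDN 2394375 to the Gregorian calendar gives 23 June 1843 CE.

23 June 1843 CE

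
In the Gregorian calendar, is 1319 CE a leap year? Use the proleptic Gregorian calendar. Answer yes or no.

1319 is not divisible by 4, so it is a common year.

no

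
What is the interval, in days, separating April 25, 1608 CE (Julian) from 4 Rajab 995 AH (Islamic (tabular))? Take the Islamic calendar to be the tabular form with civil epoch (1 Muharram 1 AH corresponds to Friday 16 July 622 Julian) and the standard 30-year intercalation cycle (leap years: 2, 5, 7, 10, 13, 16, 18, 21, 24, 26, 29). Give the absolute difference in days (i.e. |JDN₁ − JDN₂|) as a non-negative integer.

JDN of the first date = 2308495.
JDN of the second date = 2300860.
|2300860 − 2308495| = 7635.

7635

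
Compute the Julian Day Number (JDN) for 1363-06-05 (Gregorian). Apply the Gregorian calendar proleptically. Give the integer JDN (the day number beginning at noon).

2219041

JDN 2400001 is 17 November 1858 CE (Gregorian), MJD 0; the target day is −180960 days from there, so JDN = 2219041.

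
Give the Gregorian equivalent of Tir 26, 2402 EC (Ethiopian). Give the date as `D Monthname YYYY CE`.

6 February 2410 CE

Julian Day Number of the source date = 2601331.
Converting JDN 2601331 to the Gregorian calendar gives 6 February 2410 CE.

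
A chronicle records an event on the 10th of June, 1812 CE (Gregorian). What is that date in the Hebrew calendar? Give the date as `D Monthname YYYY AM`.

30 Sivan 5572 AM

Julian Day Number of the source date = 2383040.
Converting JDN 2383040 to the Hebrew calendar gives 30 Sivan 5572 AM.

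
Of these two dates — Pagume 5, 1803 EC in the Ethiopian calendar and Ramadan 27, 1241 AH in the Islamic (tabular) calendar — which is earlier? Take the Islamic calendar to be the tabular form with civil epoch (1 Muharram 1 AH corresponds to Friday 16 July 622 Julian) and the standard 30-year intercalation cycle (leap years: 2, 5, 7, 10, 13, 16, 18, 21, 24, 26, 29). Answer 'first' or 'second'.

First date → JDN 2382765; second date → JDN 2388117.
JDN 2382765 < JDN 2388117, so the first date is earlier.

first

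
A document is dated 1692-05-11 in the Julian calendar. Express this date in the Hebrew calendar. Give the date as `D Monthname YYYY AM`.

6 Sivan 5452 AM

The source date corresponds to 21 May 1692 in the Gregorian calendar (JDN 2339192).
That day falls on 6 Sivan 5452 AM in the Hebrew calendar.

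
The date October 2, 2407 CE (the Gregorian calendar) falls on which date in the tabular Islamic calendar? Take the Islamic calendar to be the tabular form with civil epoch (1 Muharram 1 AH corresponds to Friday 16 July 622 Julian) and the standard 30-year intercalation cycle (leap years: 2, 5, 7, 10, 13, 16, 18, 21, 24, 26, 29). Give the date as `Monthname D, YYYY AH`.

Julian Day Number of the source date = 2600473.
Converting JDN 2600473 to the tabular Islamic calendar gives 29 Dhu al-Hijjah 1840 AH.

Dhu al-Hijjah 29, 1840 AH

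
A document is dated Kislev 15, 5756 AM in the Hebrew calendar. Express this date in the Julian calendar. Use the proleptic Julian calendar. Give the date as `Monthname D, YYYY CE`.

Both dates share Julian Day Number 2450060; in the Julian calendar that is 25 November 1995 CE.

November 25, 1995 CE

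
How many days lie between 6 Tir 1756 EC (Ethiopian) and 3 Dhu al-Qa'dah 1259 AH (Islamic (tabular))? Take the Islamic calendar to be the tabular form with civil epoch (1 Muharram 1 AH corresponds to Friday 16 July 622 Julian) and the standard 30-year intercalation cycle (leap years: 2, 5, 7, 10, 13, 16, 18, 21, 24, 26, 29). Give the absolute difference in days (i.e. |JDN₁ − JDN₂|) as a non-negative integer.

First date → JDN 2365360; second date → JDN 2394530.
The interval is |2365360 − 2394530| = 29170 days.

29170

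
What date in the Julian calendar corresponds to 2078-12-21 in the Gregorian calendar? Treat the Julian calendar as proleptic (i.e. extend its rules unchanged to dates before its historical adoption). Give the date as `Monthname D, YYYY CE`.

At this point the Julian calendar is 13 days behind the Gregorian.
21 December 2078 Gregorian − 13 days → 8 December 2078 Julian.

December 8, 2078 CE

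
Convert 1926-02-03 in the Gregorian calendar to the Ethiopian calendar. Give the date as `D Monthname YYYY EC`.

Julian Day Number of the source date = 2424550.
Converting JDN 2424550 to the Ethiopian calendar gives 26 Tir 1918 EC.

26 Tir 1918 EC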